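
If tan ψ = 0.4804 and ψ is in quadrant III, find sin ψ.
sin ψ = -0.433 (using tan²ψ + 1 = sec²ψ)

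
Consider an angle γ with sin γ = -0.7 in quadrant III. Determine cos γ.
cos γ = ±√(1 - sin²γ) = -0.7141 (negative in QIII)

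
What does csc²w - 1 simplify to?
csc²w - 1 = cot²w (using Pythagorean identity)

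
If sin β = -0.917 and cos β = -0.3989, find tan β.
tan β = sin β / cos β = 2.299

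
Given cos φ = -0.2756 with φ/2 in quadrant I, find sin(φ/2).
sin(φ/2) = ±√((1 - cos φ)/2); positive since φ/2 ∈ QI, so sin(φ/2) = 0.7986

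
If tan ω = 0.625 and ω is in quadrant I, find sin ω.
sin ω = 0.53 (using tan²ω + 1 = sec²ω)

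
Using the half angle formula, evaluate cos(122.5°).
cos(122.5°) = -√((1 + cos 245°)/2) = -0.5373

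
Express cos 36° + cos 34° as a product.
cos 36° + cos 34° = 2 cos(35°) cos(1°)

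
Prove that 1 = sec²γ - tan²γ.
RHS = 1/cos²γ - sin²γ/cos²γ = (1 - sin²γ)/cos²γ = cos²γ/cos²γ = 1 = LHS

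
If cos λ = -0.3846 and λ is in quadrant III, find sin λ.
sin λ = -0.9231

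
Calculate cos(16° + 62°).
cos(16° + 62°) = cos 16° cos 62° - sin 16° sin 62° = 0.2079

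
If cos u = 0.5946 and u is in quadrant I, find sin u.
sin u = 0.804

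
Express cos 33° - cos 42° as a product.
cos 33° - cos 42° = -2 sin(37.5°) sin(-4.5°)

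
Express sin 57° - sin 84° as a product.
sin 57° - sin 84° = 2 cos(70.5°) sin(-13.5°)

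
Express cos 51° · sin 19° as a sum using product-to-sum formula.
cos 51° sin 19° = (1/2)[sin(51°+19°) - sin(51°-19°)]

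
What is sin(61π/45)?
sin(61π/45) = -0.8988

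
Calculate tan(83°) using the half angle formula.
tan(83°) = sin 166° / (1 + cos 166°) = 8.144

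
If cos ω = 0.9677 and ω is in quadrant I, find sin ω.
sin ω = 0.2521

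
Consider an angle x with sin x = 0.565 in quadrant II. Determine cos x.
cos x = ±√(1 - sin²x) = -0.8251 (negative in QII)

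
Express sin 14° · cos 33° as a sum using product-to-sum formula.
sin 14° cos 33° = (1/2)[sin(14°+33°) + sin(14°-33°)]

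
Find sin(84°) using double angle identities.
sin(84°) = 2 sin 42° cos 42° = 0.9945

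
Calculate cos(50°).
cos(50°) = 0.6428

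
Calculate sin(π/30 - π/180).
sin(π/30 - π/180) = sin π/30 cos π/180 - cos π/30 sin π/180 = 0.08716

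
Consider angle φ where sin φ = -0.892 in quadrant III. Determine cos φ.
cos φ = ±√(1 - sin²φ) = -0.452 (negative in QIII)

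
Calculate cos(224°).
cos(224°) = -0.7193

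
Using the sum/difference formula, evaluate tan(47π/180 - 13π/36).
tan(47π/180 - 13π/36) = (tan 47π/180 - tan 13π/36)/(1 + tan 47π/180 tan 13π/36) = -0.3249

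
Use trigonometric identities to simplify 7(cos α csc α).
7(cos α csc α) = 7(cot α) (using Reciprocal + quotient)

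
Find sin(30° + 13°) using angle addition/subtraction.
sin(30° + 13°) = sin 30° cos 13° + cos 30° sin 13° = 0.682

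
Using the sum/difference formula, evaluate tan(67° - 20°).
tan(67° - 20°) = (tan 67° - tan 20°)/(1 + tan 67° tan 20°) = 1.072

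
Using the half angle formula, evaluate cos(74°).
cos(74°) = √((1 + cos 148°)/2) = 0.2756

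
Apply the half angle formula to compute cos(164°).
cos(164°) = -√((1 + cos 328°)/2) = -0.9613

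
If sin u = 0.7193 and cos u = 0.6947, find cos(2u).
cos(2u) = cos²u - sin²u = -0.03478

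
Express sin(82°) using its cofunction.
sin(82°) = cos(90° - 82°) = cos(8°)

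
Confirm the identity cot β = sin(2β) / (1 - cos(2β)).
RHS = 2 sin β cos β / (2sin²β) = cos β/sin β = cot β = LHS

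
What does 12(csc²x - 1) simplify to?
12(csc²x - 1) = 12(cot²x) (using Pythagorean identity)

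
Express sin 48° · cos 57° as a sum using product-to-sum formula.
sin 48° cos 57° = (1/2)[sin(48°+57°) + sin(48°-57°)]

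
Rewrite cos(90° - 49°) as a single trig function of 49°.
cos(90° - 49°) = sin(49°)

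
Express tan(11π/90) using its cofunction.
tan(11π/90) = cot(π/2 - 11π/90) = cot(17π/45)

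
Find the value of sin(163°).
sin(163°) = 0.2924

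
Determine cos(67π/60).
cos(67π/60) = -0.9336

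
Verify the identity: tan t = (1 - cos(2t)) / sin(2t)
RHS = 2sin²t / (2 sin t cos t) = sin t/cos t = tan t = LHS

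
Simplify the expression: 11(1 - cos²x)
11(1 - cos²x) = 11(sin²x) (using Pythagorean identity)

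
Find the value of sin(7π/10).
sin(7π/10) = 0.809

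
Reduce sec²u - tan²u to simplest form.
sec²u - tan²u = 1 (using Pythagorean identity)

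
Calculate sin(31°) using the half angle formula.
sin(31°) = √((1 - cos 62°)/2) = 0.515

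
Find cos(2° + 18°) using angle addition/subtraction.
cos(2° + 18°) = cos 2° cos 18° - sin 2° sin 18° = 0.9397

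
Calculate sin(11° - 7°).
sin(11° - 7°) = sin 11° cos 7° - cos 11° sin 7° = 0.06976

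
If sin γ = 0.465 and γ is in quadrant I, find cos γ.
cos γ = 0.8853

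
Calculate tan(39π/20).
tan(39π/20) = -0.1584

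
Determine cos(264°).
cos(264°) = -0.1045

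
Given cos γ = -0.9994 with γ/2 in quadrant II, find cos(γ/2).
cos(γ/2) = ±√((1 + cos γ)/2); negative since γ/2 ∈ QII, so cos(γ/2) = -0.01732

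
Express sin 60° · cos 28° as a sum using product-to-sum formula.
sin 60° cos 28° = (1/2)[sin(60°+28°) + sin(60°-28°)]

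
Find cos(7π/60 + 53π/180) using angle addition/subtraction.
cos(7π/60 + 53π/180) = cos 7π/60 cos 53π/180 - sin 7π/60 sin 53π/180 = 0.2756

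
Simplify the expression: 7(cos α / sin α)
7(cos α / sin α) = 7(cot α) (using Quotient identity)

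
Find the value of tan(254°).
tan(254°) = 3.487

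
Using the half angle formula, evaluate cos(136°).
cos(136°) = -√((1 + cos 272°)/2) = -0.7193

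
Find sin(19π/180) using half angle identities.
sin(19π/180) = √((1 - cos 19π/90)/2) = 0.3256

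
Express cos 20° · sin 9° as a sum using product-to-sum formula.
cos 20° sin 9° = (1/2)[sin(20°+9°) - sin(20°-9°)]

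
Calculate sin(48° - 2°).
sin(48° - 2°) = sin 48° cos 2° - cos 48° sin 2° = 0.7193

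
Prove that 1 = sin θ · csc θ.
RHS = sin θ · (1/sin θ) = 1 = LHS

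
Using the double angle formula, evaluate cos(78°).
cos(78°) = cos²39° - sin²39° = 0.2079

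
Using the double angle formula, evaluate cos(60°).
cos(60°) = cos²30° - sin²30° = 1/2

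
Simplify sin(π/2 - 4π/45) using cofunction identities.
sin(π/2 - 4π/45) = cos(4π/45)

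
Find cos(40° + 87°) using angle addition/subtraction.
cos(40° + 87°) = cos 40° cos 87° - sin 40° sin 87° = -0.6018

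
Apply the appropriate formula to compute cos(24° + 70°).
cos(24° + 70°) = cos 24° cos 70° - sin 24° sin 70° = -0.06976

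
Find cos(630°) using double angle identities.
cos(630°) = cos²315° - sin²315° = 0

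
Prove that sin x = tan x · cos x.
RHS = (sin x/cos x) · cos x = sin x = LHS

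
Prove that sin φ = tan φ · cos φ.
RHS = (sin φ/cos φ) · cos φ = sin φ = LHS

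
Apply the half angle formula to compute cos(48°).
cos(48°) = √((1 + cos 96°)/2) = 0.6691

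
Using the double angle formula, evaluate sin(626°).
sin(626°) = 2 sin 313° cos 313° = -0.9976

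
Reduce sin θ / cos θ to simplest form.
sin θ / cos θ = tan θ (using Quotient identity)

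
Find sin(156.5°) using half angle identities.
sin(156.5°) = √((1 - cos 313°)/2) = 0.3987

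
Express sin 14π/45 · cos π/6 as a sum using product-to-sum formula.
sin 14π/45 cos π/6 = (1/2)[sin(14π/45+π/6) + sin(14π/45-π/6)]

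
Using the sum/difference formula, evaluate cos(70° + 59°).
cos(70° + 59°) = cos 70° cos 59° - sin 70° sin 59° = -0.6293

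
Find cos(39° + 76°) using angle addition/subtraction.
cos(39° + 76°) = cos 39° cos 76° - sin 39° sin 76° = -0.4226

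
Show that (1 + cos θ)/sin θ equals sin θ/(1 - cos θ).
RHS = sin θ(1 + cos θ) / ((1 - cos θ)(1 + cos θ)) = sin θ(1 + cos θ) / (1 - cos²θ) = sin θ(1 + cos θ) / sin²θ = (1 + cos θ)/sin θ = LHS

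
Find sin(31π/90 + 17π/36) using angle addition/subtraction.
sin(31π/90 + 17π/36) = sin 31π/90 cos 17π/36 + cos 31π/90 sin 17π/36 = 0.5446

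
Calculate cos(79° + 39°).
cos(79° + 39°) = cos 79° cos 39° - sin 79° sin 39° = -0.4695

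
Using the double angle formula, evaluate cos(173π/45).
cos(173π/45) = cos²173π/90 - sin²173π/90 = 0.8829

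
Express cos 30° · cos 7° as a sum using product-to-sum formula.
cos 30° cos 7° = (1/2)[cos(30°-7°) + cos(30°+7°)]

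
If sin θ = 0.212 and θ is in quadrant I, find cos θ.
cos θ = 0.9773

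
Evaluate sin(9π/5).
sin(9π/5) = -0.5878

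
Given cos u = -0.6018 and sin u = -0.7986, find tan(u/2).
tan(u/2) = sin u / (1 + cos u) = -2.006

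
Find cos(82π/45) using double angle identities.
cos(82π/45) = cos²41π/45 - sin²41π/45 = 0.848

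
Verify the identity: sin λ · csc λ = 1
LHS = sin λ · (1/sin λ) = 1 = RHS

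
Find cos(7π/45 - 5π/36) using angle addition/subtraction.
cos(7π/45 - 5π/36) = cos 7π/45 cos 5π/36 + sin 7π/45 sin 5π/36 = 0.9986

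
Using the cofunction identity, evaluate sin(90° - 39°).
sin(90° - 39°) = cos(39°) = 0.7771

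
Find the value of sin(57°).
sin(57°) = 0.8387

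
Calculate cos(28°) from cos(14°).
cos(28°) = cos²14° - sin²14° = 0.8829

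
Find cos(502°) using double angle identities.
cos(502°) = cos²251° - sin²251° = -0.788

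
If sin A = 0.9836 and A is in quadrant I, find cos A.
cos A = 0.1804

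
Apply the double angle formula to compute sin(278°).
sin(278°) = 2 sin 139° cos 139° = -0.9903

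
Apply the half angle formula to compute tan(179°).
tan(179°) = sin 358° / (1 + cos 358°) = -0.01746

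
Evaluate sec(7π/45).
sec(7π/45) = 1.133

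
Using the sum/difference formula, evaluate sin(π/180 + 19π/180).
sin(π/180 + 19π/180) = sin π/180 cos 19π/180 + cos π/180 sin 19π/180 = 0.342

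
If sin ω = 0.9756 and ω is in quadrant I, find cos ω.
cos ω = 0.2196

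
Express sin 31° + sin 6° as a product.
sin 31° + sin 6° = 2 sin(18.5°) cos(12.5°)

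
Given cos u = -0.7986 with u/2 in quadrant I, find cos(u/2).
cos(u/2) = ±√((1 + cos u)/2); positive since u/2 ∈ QI, so cos(u/2) = 0.3173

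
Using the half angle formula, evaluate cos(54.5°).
cos(54.5°) = √((1 + cos 109°)/2) = 0.5807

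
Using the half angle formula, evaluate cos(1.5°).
cos(1.5°) = √((1 + cos 3°)/2) = 0.9997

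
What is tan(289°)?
tan(289°) = -2.904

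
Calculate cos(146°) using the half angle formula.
cos(146°) = -√((1 + cos 292°)/2) = -0.829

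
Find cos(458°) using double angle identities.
cos(458°) = cos²229° - sin²229° = -0.1392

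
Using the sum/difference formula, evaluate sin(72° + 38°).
sin(72° + 38°) = sin 72° cos 38° + cos 72° sin 38° = 0.9397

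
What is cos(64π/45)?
cos(64π/45) = -0.2419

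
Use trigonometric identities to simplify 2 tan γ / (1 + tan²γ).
2 tan γ / (1 + tan²γ) = sin(2γ) (using Double angle)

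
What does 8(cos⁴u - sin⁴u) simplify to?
8(cos⁴u - sin⁴u) = 8(cos(2u)) (using Factoring + double angle)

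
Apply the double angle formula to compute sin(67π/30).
sin(67π/30) = 2 sin 67π/60 cos 67π/60 = 0.6691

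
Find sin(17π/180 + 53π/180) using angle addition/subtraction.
sin(17π/180 + 53π/180) = sin 17π/180 cos 53π/180 + cos 17π/180 sin 53π/180 = 0.9397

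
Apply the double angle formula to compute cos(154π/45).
cos(154π/45) = 1 - 2sin²77π/45 = -0.2419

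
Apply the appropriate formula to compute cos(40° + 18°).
cos(40° + 18°) = cos 40° cos 18° - sin 40° sin 18° = 0.5299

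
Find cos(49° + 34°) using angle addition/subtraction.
cos(49° + 34°) = cos 49° cos 34° - sin 49° sin 34° = 0.1219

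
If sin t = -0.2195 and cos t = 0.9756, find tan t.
tan t = sin t / cos t = -0.225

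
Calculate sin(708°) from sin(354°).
sin(708°) = 2 sin 354° cos 354° = -0.2079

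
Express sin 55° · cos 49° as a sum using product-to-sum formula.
sin 55° cos 49° = (1/2)[sin(55°+49°) + sin(55°-49°)]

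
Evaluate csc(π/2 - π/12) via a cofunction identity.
csc(π/2 - π/12) = sec(π/12) = 1.035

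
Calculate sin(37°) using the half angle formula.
sin(37°) = √((1 - cos 74°)/2) = 0.6018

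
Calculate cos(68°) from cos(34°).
cos(68°) = cos²34° - sin²34° = 0.3746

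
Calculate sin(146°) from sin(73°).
sin(146°) = 2 sin 73° cos 73° = 0.5592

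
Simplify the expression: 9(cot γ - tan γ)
9(cot γ - tan γ) = 9(2 cot(2γ)) (using Double angle)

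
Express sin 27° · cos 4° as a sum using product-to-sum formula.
sin 27° cos 4° = (1/2)[sin(27°+4°) + sin(27°-4°)]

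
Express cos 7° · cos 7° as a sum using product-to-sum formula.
cos 7° cos 7° = (1/2)[cos(7°-7°) + cos(7°+7°)]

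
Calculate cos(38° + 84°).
cos(38° + 84°) = cos 38° cos 84° - sin 38° sin 84° = -0.5299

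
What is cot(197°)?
cot(197°) = 3.271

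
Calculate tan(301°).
tan(301°) = -1.664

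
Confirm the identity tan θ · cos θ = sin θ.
LHS = (sin θ/cos θ) · cos θ = sin θ = RHS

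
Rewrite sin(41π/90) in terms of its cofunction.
sin(41π/90) = cos(π/2 - 41π/90) = cos(2π/45)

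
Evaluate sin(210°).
sin(210°) = -1/2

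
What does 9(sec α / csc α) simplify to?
9(sec α / csc α) = 9(tan α) (using Reciprocal identities)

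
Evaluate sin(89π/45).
sin(89π/45) = -0.06976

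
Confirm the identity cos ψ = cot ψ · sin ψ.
RHS = (cos ψ/sin ψ) · sin ψ = cos ψ = LHS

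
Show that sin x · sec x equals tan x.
LHS = sin x · (1/cos x) = sin x/cos x = tan x = RHS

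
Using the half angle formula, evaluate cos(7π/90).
cos(7π/90) = √((1 + cos 7π/45)/2) = 0.9703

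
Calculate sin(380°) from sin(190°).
sin(380°) = 2 sin 190° cos 190° = 0.342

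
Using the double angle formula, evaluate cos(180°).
cos(180°) = cos²90° - sin²90° = -1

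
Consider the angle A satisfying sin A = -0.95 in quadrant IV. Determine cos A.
cos A = √(1 - sin²A) = 0.3122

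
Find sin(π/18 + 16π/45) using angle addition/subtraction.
sin(π/18 + 16π/45) = sin π/18 cos 16π/45 + cos π/18 sin 16π/45 = 0.9613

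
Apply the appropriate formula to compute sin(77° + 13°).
sin(77° + 13°) = sin 77° cos 13° + cos 77° sin 13° = 1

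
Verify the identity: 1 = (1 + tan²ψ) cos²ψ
RHS = sec²ψ · cos²ψ = (1/cos²ψ) · cos²ψ = 1 = LHS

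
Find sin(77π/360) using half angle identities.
sin(77π/360) = √((1 - cos 77π/180)/2) = 0.6225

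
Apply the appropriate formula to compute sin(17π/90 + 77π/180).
sin(17π/90 + 77π/180) = sin 17π/90 cos 77π/180 + cos 17π/90 sin 77π/180 = 0.9336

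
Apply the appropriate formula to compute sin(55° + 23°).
sin(55° + 23°) = sin 55° cos 23° + cos 55° sin 23° = 0.9781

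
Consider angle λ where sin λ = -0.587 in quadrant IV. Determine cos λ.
cos λ = √(1 - sin²λ) = 0.8096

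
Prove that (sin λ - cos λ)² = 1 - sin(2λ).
LHS = sin²λ - 2 sin λ cos λ + cos²λ = (sin²λ + cos²λ) - 2 sin λ cos λ = 1 - sin(2λ) = RHS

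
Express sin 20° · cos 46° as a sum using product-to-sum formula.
sin 20° cos 46° = (1/2)[sin(20°+46°) + sin(20°-46°)]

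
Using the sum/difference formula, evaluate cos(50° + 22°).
cos(50° + 22°) = cos 50° cos 22° - sin 50° sin 22° = 0.309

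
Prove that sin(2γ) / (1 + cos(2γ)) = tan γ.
LHS = 2 sin γ cos γ / (2cos²γ) = sin γ/cos γ = tan γ = RHS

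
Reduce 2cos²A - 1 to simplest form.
2cos²A - 1 = cos(2A) (using Double angle)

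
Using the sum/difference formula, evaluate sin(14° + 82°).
sin(14° + 82°) = sin 14° cos 82° + cos 14° sin 82° = 0.9945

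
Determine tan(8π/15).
tan(8π/15) = -9.514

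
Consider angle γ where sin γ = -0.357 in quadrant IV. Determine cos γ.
cos γ = √(1 - sin²γ) = 0.9341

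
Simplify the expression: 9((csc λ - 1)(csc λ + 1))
9((csc λ - 1)(csc λ + 1)) = 9(cot²λ) (using Diff. of squares)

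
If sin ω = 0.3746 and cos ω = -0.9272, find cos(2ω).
cos(2ω) = cos²ω - sin²ω = 0.7194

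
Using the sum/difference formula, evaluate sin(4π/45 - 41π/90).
sin(4π/45 - 41π/90) = sin 4π/45 cos 41π/90 - cos 4π/45 sin 41π/90 = -0.9135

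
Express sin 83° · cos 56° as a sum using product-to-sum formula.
sin 83° cos 56° = (1/2)[sin(83°+56°) + sin(83°-56°)]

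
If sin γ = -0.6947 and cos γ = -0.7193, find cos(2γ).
cos(2γ) = cos²γ - sin²γ = 0.03478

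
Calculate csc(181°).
csc(181°) = -57.3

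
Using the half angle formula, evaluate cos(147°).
cos(147°) = -√((1 + cos 294°)/2) = -0.8387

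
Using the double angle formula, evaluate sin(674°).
sin(674°) = 2 sin 337° cos 337° = -0.7193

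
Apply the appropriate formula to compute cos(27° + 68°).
cos(27° + 68°) = cos 27° cos 68° - sin 27° sin 68° = -0.08716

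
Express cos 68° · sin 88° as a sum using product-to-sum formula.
cos 68° sin 88° = (1/2)[sin(68°+88°) - sin(68°-88°)]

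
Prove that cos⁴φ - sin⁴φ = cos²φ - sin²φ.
LHS = (cos²φ - sin²φ)(cos²φ + sin²φ) = (cos²φ - sin²φ) · 1 = cos²φ - sin²φ = RHS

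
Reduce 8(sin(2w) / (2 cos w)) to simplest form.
8(sin(2w) / (2 cos w)) = 8(sin w) (using Double angle)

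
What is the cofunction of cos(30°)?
cos(30°) = sin(90° - 30°) = sin(60°)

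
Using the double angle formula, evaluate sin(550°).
sin(550°) = 2 sin 275° cos 275° = -0.1736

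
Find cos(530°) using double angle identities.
cos(530°) = cos²265° - sin²265° = -0.9848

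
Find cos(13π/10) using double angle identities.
cos(13π/10) = cos²13π/20 - sin²13π/20 = -0.5878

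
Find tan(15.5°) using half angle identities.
tan(15.5°) = sin 31° / (1 + cos 31°) = 0.2773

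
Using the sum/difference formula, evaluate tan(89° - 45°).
tan(89° - 45°) = (tan 89° - tan 45°)/(1 + tan 89° tan 45°) = 0.9657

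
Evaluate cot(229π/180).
cot(229π/180) = 0.8693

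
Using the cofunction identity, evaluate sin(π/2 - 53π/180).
sin(π/2 - 53π/180) = cos(53π/180) = 0.6018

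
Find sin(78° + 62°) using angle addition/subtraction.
sin(78° + 62°) = sin 78° cos 62° + cos 78° sin 62° = 0.6428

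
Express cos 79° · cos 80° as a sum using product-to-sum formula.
cos 79° cos 80° = (1/2)[cos(79°-80°) + cos(79°+80°)]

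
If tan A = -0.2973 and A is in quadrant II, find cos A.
cos A = -0.9585 (using tan²A + 1 = sec²A)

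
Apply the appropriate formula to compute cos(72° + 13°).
cos(72° + 13°) = cos 72° cos 13° - sin 72° sin 13° = 0.08716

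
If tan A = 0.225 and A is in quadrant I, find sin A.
sin A = 0.2195 (using tan²A + 1 = sec²A)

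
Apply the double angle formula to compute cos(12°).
cos(12°) = cos²6° - sin²6° = 0.9781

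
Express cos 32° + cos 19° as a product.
cos 32° + cos 19° = 2 cos(25.5°) cos(6.5°)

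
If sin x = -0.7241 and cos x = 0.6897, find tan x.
tan x = sin x / cos x = -1.05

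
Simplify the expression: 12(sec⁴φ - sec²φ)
12(sec⁴φ - sec²φ) = 12(tan⁴φ + tan²φ) (using Pythagorean)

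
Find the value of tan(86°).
tan(86°) = 14.3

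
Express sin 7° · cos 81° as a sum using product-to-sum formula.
sin 7° cos 81° = (1/2)[sin(7°+81°) + sin(7°-81°)]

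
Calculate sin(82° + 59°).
sin(82° + 59°) = sin 82° cos 59° + cos 82° sin 59° = 0.6293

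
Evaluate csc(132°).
csc(132°) = 1.346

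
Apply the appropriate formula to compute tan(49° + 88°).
tan(49° + 88°) = (tan 49° + tan 88°)/(1 - tan 49° tan 88°) = -0.9325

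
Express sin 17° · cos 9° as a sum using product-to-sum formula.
sin 17° cos 9° = (1/2)[sin(17°+9°) + sin(17°-9°)]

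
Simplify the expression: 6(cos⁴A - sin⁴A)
6(cos⁴A - sin⁴A) = 6(cos(2A)) (using Factoring + double angle)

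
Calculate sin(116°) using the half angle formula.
sin(116°) = √((1 - cos 232°)/2) = 0.8988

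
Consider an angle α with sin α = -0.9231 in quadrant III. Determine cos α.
cos α = ±√(1 - sin²α) = -0.3846 (negative in QIII)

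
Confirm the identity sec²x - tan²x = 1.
LHS = 1/cos²x - sin²x/cos²x = (1 - sin²x)/cos²x = cos²x/cos²x = 1 = RHS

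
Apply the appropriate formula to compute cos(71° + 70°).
cos(71° + 70°) = cos 71° cos 70° - sin 71° sin 70° = -0.7771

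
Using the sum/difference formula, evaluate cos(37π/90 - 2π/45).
cos(37π/90 - 2π/45) = cos 37π/90 cos 2π/45 + sin 37π/90 sin 2π/45 = 0.4067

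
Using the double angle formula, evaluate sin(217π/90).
sin(217π/90) = 2 sin 217π/180 cos 217π/180 = 0.9613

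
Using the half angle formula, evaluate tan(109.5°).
tan(109.5°) = sin 219° / (1 + cos 219°) = -2.824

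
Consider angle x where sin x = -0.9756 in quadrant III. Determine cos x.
cos x = ±√(1 - sin²x) = -0.2196 (negative in QIII)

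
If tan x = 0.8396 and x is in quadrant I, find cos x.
cos x = 0.7659 (using tan²x + 1 = sec²x)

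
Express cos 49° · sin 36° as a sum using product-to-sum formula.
cos 49° sin 36° = (1/2)[sin(49°+36°) - sin(49°-36°)]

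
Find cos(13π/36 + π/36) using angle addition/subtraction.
cos(13π/36 + π/36) = cos 13π/36 cos π/36 - sin 13π/36 sin π/36 = 0.342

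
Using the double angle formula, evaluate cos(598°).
cos(598°) = cos²299° - sin²299° = -0.5299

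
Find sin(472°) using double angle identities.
sin(472°) = 2 sin 236° cos 236° = 0.9272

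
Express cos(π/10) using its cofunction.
cos(π/10) = sin(π/2 - π/10) = sin(2π/5)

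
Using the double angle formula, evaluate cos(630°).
cos(630°) = cos²315° - sin²315° = 0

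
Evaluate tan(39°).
tan(39°) = 0.8098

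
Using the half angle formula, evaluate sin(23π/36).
sin(23π/36) = √((1 - cos 23π/18)/2) = 0.9063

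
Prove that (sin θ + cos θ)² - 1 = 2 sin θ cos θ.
LHS = sin²θ + 2 sin θ cos θ + cos²θ - 1 = (sin²θ + cos²θ) + 2 sin θ cos θ - 1 = 1 + 2 sin θ cos θ - 1 = 2 sin θ cos θ = RHS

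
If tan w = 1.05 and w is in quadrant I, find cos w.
cos w = 0.6897 (using tan²w + 1 = sec²w)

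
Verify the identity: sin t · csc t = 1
LHS = sin t · (1/sin t) = 1 = RHS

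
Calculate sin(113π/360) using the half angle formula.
sin(113π/360) = √((1 - cos 113π/180)/2) = 0.8339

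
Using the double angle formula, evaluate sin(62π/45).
sin(62π/45) = 2 sin 31π/45 cos 31π/45 = -0.9272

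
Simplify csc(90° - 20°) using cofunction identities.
csc(90° - 20°) = sec(20°)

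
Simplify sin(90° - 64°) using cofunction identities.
sin(90° - 64°) = cos(64°)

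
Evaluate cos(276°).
cos(276°) = 0.1045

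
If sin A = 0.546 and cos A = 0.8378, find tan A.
tan A = sin A / cos A = 0.6517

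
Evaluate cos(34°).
cos(34°) = 0.829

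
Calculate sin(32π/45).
sin(32π/45) = 0.788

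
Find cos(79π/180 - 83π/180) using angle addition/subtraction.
cos(79π/180 - 83π/180) = cos 79π/180 cos 83π/180 + sin 79π/180 sin 83π/180 = 0.9976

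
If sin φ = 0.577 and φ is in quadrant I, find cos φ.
cos φ = 0.8167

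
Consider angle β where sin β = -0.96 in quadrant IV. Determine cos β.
cos β = √(1 - sin²β) = 0.28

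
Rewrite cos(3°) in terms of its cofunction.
cos(3°) = sin(90° - 3°) = sin(87°)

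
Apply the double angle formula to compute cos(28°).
cos(28°) = cos²14° - sin²14° = 0.8829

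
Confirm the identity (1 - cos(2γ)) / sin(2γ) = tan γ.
LHS = 2sin²γ / (2 sin γ cos γ) = sin γ/cos γ = tan γ = RHS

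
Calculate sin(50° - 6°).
sin(50° - 6°) = sin 50° cos 6° - cos 50° sin 6° = 0.6947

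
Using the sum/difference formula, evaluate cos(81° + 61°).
cos(81° + 61°) = cos 81° cos 61° - sin 81° sin 61° = -0.788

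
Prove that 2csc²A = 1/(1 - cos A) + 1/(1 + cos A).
RHS = [(1 + cos A) + (1 - cos A)] / [(1 - cos A)(1 + cos A)] = 2/(1 - cos²A) = 2/sin²A = 2csc²A = LHS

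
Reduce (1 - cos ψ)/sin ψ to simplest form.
(1 - cos ψ)/sin ψ = tan(ψ/2) (using Half angle)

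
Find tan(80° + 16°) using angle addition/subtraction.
tan(80° + 16°) = (tan 80° + tan 16°)/(1 - tan 80° tan 16°) = -9.514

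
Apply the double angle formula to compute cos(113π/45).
cos(113π/45) = cos²113π/90 - sin²113π/90 = -0.0349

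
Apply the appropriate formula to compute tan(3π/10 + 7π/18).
tan(3π/10 + 7π/18) = (tan 3π/10 + tan 7π/18)/(1 - tan 3π/10 tan 7π/18) = -1.483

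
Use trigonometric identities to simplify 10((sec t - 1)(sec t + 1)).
10((sec t - 1)(sec t + 1)) = 10(tan²t) (using Diff. of squares)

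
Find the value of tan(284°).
tan(284°) = -4.011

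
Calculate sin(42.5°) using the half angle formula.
sin(42.5°) = √((1 - cos 85°)/2) = 0.6756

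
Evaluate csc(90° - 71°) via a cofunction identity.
csc(90° - 71°) = sec(71°) = 3.072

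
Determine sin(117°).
sin(117°) = 0.891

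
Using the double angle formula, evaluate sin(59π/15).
sin(59π/15) = 2 sin 59π/30 cos 59π/30 = -0.2079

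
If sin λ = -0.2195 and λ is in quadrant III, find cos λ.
cos λ = -0.9756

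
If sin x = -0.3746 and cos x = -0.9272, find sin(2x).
sin(2x) = 2 sin x cos x = 0.6947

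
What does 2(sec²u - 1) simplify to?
2(sec²u - 1) = 2(tan²u) (using Pythagorean identity)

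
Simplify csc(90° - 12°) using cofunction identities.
csc(90° - 12°) = sec(12°)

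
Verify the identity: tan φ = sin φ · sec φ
RHS = sin φ · (1/cos φ) = sin φ/cos φ = tan φ = LHS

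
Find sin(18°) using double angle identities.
sin(18°) = 2 sin 9° cos 9° = 0.309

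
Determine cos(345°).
cos(345°) = (√6+√2)/4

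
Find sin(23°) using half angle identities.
sin(23°) = √((1 - cos 46°)/2) = 0.3907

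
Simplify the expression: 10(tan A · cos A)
10(tan A · cos A) = 10(sin A) (using Quotient identity)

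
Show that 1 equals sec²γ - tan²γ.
RHS = 1/cos²γ - sin²γ/cos²γ = (1 - sin²γ)/cos²γ = cos²γ/cos²γ = 1 = LHS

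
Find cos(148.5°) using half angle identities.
cos(148.5°) = -√((1 + cos 297°)/2) = -0.8526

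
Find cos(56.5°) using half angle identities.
cos(56.5°) = √((1 + cos 113°)/2) = 0.5519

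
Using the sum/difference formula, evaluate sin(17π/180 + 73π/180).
sin(17π/180 + 73π/180) = sin 17π/180 cos 73π/180 + cos 17π/180 sin 73π/180 = 1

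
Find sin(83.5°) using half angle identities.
sin(83.5°) = √((1 - cos 167°)/2) = 0.9936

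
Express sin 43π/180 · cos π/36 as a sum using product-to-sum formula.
sin 43π/180 cos π/36 = (1/2)[sin(43π/180+π/36) + sin(43π/180-π/36)]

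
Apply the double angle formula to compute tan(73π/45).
tan(73π/45) = 2 tan 73π/90 / (1 - tan²73π/90) = -2.475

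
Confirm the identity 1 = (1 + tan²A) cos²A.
RHS = sec²A · cos²A = (1/cos²A) · cos²A = 1 = LHS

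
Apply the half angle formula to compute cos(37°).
cos(37°) = √((1 + cos 74°)/2) = 0.7986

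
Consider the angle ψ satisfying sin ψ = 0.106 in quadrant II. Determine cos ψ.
cos ψ = ±√(1 - sin²ψ) = -0.9944 (negative in QII)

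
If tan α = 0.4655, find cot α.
cot α = 1/tan α = 2.148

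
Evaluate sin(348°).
sin(348°) = -0.2079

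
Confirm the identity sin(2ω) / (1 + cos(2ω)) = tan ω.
LHS = 2 sin ω cos ω / (2cos²ω) = sin ω/cos ω = tan ω = RHS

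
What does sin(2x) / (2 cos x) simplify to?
sin(2x) / (2 cos x) = sin x (using Double angle)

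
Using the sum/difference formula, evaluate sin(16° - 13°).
sin(16° - 13°) = sin 16° cos 13° - cos 16° sin 13° = 0.05234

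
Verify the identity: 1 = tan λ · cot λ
RHS = (sin λ/cos λ) · (cos λ/sin λ) = 1 = LHS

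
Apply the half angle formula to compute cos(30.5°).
cos(30.5°) = √((1 + cos 61°)/2) = 0.8616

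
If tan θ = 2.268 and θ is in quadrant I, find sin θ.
sin θ = 0.915 (using tan²θ + 1 = sec²θ)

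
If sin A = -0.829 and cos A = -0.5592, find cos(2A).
cos(2A) = cos²A - sin²A = -0.3745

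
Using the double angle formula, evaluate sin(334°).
sin(334°) = 2 sin 167° cos 167° = -0.4384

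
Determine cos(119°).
cos(119°) = -0.4848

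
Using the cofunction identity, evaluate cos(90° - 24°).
cos(90° - 24°) = sin(24°) = 0.4067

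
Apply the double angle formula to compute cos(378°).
cos(378°) = cos²189° - sin²189° = 0.9511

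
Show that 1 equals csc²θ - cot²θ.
RHS = 1/sin²θ - cos²θ/sin²θ = (1 - cos²θ)/sin²θ = sin²θ/sin²θ = 1 = LHS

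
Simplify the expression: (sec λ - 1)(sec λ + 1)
(sec λ - 1)(sec λ + 1) = tan²λ (using Diff. of squares)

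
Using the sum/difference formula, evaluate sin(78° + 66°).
sin(78° + 66°) = sin 78° cos 66° + cos 78° sin 66° = 0.5878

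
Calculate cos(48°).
cos(48°) = 0.6691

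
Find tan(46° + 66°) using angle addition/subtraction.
tan(46° + 66°) = (tan 46° + tan 66°)/(1 - tan 46° tan 66°) = -2.475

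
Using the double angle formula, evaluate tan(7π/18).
tan(7π/18) = 2 tan 7π/36 / (1 - tan²7π/36) = 2.747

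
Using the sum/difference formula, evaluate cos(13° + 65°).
cos(13° + 65°) = cos 13° cos 65° - sin 13° sin 65° = 0.2079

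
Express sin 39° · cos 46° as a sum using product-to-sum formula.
sin 39° cos 46° = (1/2)[sin(39°+46°) + sin(39°-46°)]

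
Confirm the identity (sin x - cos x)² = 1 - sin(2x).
LHS = sin²x - 2 sin x cos x + cos²x = (sin²x + cos²x) - 2 sin x cos x = 1 - sin(2x) = RHS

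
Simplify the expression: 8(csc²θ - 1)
8(csc²θ - 1) = 8(cot²θ) (using Pythagorean identity)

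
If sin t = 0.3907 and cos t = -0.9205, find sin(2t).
sin(2t) = 2 sin t cos t = -0.7193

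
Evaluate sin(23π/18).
sin(23π/18) = -0.766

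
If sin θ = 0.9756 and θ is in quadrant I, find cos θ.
cos θ = 0.2196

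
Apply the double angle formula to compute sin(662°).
sin(662°) = 2 sin 331° cos 331° = -0.848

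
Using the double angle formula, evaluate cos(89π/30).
cos(89π/30) = cos²89π/60 - sin²89π/60 = -0.9945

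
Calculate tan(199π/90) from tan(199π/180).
tan(199π/90) = 2 tan 199π/180 / (1 - tan²199π/180) = 0.7813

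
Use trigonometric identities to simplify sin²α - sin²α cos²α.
sin²α - sin²α cos²α = sin⁴α (using Factoring)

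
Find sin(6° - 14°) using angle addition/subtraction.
sin(6° - 14°) = sin 6° cos 14° - cos 6° sin 14° = -0.1392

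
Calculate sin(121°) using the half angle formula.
sin(121°) = √((1 - cos 242°)/2) = 0.8572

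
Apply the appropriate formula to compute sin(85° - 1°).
sin(85° - 1°) = sin 85° cos 1° - cos 85° sin 1° = 0.9945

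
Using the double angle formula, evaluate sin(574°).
sin(574°) = 2 sin 287° cos 287° = -0.5592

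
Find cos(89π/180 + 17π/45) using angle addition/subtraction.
cos(89π/180 + 17π/45) = cos 89π/180 cos 17π/45 - sin 89π/180 sin 17π/45 = -0.9205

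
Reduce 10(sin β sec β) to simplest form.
10(sin β sec β) = 10(tan β) (using Reciprocal + quotient)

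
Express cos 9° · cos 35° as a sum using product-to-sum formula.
cos 9° cos 35° = (1/2)[cos(9°-35°) + cos(9°+35°)]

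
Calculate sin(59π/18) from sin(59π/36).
sin(59π/18) = 2 sin 59π/36 cos 59π/36 = -0.766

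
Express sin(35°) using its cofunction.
sin(35°) = cos(90° - 35°) = cos(55°)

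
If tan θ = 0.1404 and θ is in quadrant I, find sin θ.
sin θ = 0.139 (using tan²θ + 1 = sec²θ)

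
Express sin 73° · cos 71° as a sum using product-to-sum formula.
sin 73° cos 71° = (1/2)[sin(73°+71°) + sin(73°-71°)]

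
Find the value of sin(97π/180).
sin(97π/180) = 0.9925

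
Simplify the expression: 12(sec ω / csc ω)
12(sec ω / csc ω) = 12(tan ω) (using Reciprocal identities)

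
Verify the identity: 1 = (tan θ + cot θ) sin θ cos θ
RHS = (sin θ/cos θ + cos θ/sin θ) sin θ cos θ = ((sin²θ + cos²θ)/(sin θ cos θ)) · sin θ cos θ = sin²θ + cos²θ = 1 = LHS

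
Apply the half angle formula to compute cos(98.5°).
cos(98.5°) = -√((1 + cos 197°)/2) = -0.1478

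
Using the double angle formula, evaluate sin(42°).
sin(42°) = 2 sin 21° cos 21° = 0.6691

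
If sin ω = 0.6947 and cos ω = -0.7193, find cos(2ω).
cos(2ω) = cos²ω - sin²ω = 0.03478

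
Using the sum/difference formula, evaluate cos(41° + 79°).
cos(41° + 79°) = cos 41° cos 79° - sin 41° sin 79° = -1/2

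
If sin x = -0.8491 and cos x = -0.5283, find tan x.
tan x = sin x / cos x = 1.607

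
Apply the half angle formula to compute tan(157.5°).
tan(157.5°) = sin 315° / (1 + cos 315°) = -0.4142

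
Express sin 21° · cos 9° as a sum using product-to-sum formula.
sin 21° cos 9° = (1/2)[sin(21°+9°) + sin(21°-9°)]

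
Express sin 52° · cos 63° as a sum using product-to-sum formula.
sin 52° cos 63° = (1/2)[sin(52°+63°) + sin(52°-63°)]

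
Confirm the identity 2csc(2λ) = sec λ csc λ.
LHS = 2/sin(2λ) = 2/(2 sin λ cos λ) = 1/(sin λ cos λ) = (1/cos λ)(1/sin λ) = sec λ csc λ = RHS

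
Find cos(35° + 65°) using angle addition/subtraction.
cos(35° + 65°) = cos 35° cos 65° - sin 35° sin 65° = -0.1736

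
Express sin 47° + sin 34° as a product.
sin 47° + sin 34° = 2 sin(40.5°) cos(6.5°)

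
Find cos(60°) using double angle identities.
cos(60°) = 1 - 2sin²30° = 1/2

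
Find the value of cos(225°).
cos(225°) = -√2/2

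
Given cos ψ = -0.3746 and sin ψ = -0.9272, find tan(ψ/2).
tan(ψ/2) = sin ψ / (1 + cos ψ) = -1.483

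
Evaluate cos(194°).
cos(194°) = -0.9703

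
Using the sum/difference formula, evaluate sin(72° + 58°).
sin(72° + 58°) = sin 72° cos 58° + cos 72° sin 58° = 0.766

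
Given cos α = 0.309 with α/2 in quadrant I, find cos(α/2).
cos(α/2) = ±√((1 + cos α)/2); positive since α/2 ∈ QI, so cos(α/2) = 0.809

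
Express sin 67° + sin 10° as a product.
sin 67° + sin 10° = 2 sin(38.5°) cos(28.5°)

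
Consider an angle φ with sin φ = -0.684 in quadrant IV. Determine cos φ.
cos φ = √(1 - sin²φ) = 0.7295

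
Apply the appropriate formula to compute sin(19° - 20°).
sin(19° - 20°) = sin 19° cos 20° - cos 19° sin 20° = -0.01745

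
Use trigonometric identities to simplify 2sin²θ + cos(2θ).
2sin²θ + cos(2θ) = 1 (using Double angle)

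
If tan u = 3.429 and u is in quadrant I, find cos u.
cos u = 0.28 (using tan²u + 1 = sec²u)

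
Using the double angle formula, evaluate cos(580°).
cos(580°) = cos²290° - sin²290° = -0.766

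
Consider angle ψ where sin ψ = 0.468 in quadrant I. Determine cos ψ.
cos ψ = √(1 - sin²ψ) = 0.8837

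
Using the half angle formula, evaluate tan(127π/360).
tan(127π/360) = sin 127π/180 / (1 + cos 127π/180) = 2.006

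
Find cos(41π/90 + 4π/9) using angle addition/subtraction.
cos(41π/90 + 4π/9) = cos 41π/90 cos 4π/9 - sin 41π/90 sin 4π/9 = -0.9511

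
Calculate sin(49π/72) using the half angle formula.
sin(49π/72) = √((1 - cos 49π/36)/2) = 0.8434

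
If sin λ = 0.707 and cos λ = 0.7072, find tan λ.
tan λ = sin λ / cos λ = 0.9997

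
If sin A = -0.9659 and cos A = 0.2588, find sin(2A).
sin(2A) = 2 sin A cos A = -0.4999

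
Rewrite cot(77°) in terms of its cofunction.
cot(77°) = tan(90° - 77°) = tan(13°)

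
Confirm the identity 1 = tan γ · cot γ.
RHS = (sin γ/cos γ) · (cos γ/sin γ) = 1 = LHS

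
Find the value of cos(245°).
cos(245°) = -0.4226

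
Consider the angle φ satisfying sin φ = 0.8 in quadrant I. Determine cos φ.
cos φ = √(1 - sin²φ) = 0.6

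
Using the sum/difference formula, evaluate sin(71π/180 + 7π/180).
sin(71π/180 + 7π/180) = sin 71π/180 cos 7π/180 + cos 71π/180 sin 7π/180 = 0.9781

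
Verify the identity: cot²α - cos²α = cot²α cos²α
LHS = cos²α/sin²α - cos²α = cos²α(1/sin²α - 1) = cos²α · (1 - sin²α)/sin²α = cos²α · cos²α/sin²α = cos²α · cot²α = RHS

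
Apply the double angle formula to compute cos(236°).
cos(236°) = 2cos²118° - 1 = -0.5592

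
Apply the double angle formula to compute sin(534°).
sin(534°) = 2 sin 267° cos 267° = 0.1045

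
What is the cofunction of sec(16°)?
sec(16°) = csc(90° - 16°) = csc(74°)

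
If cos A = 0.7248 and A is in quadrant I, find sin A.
sin A = 0.689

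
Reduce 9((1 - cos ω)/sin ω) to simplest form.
9((1 - cos ω)/sin ω) = 9(tan(ω/2)) (using Half angle)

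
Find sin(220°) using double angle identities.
sin(220°) = 2 sin 110° cos 110° = -0.6428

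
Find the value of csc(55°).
csc(55°) = 1.221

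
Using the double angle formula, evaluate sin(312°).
sin(312°) = 2 sin 156° cos 156° = -0.7431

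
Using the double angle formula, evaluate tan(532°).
tan(532°) = 2 tan 266° / (1 - tan²266°) = -0.1405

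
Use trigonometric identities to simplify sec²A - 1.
sec²A - 1 = tan²A (using Pythagorean identity)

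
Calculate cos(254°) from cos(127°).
cos(254°) = cos²127° - sin²127° = -0.2756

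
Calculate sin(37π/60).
sin(37π/60) = 0.9336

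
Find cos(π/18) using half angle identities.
cos(π/18) = √((1 + cos π/9)/2) = 0.9848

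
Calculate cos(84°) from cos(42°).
cos(84°) = cos²42° - sin²42° = 0.1045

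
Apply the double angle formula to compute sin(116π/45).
sin(116π/45) = 2 sin 58π/45 cos 58π/45 = 0.9703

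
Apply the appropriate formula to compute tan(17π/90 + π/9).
tan(17π/90 + π/9) = (tan 17π/90 + tan π/9)/(1 - tan 17π/90 tan π/9) = 1.376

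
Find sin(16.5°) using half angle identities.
sin(16.5°) = √((1 - cos 33°)/2) = 0.284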